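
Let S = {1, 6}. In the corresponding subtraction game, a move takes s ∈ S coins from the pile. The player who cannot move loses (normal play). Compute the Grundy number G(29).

G(0) = 0
G(1) = mex{0} = 1
G(2) = mex{1} = 0
G(3) = mex{0} = 1
G(4) = mex{1} = 0
G(5) = mex{0} = 1
G(6) = mex{1,0} = 2
G(7) = mex{2,1} = 0
G(8) = mex{0,0} = 1
G(9) = mex{1,1} = 0
G(10) = mex{0,0} = 1
G(11) = mex{1,1} = 0
G(12) = mex{0,2} = 1
G(13) = mex{1,0} = 2
G(14) = mex{2,1} = 0
G(15) = mex{0,0} = 1
G(16) = mex{1,1} = 0
G(17) = mex{0,0} = 1
G(18) = mex{1,1} = 0
G(19) = mex{0,2} = 1
G(20) = mex{1,0} = 2
G(21) = mex{2,1} = 0
G(22) = mex{0,0} = 1
G(23) = mex{1,1} = 0
G(24) = mex{0,0} = 1
G(25) = mex{1,1} = 0
G(26) = mex{0,2} = 1
G(27) = mex{1,0} = 2
G(28) = mex{2,1} = 0
G(29) = mex{0,0} = 1

1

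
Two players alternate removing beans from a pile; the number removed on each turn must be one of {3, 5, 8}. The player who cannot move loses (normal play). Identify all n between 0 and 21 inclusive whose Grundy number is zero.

0, 1, 2, 11, 12, 13

n :  0  1  2  3  4  5  6  7  8  9 10 11 12 13 14 15 16 17 18 19 20 21
G :  0  0  0  1  1  1  2  2  2  3  3  0  0  0  1  1  1  2  2  2  3  3
P-positions are exactly the n with G(n) = 0.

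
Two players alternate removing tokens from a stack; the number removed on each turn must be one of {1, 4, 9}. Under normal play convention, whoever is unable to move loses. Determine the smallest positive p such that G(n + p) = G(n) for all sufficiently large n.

5

n :  0  1  2  3  4  5  6  7  8  9 10 11 12 13 14 15
G :  0  1  0  1  2  0  1  0  1  2  0  1  0  1  2  0
G(n+5) = G(n) holds for n = 0,…,8 (a full window of length max(S) = 9), so the sequence is purely periodic with period 5.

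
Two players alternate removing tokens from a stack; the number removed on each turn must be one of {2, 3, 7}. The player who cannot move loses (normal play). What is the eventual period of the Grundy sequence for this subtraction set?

5

G(0) = 0
G(1) = mex{} = 0
G(2) = mex{0} = 1
G(3) = mex{0,0} = 1
G(4) = mex{1,0} = 2
G(5) = mex{1,1} = 0
G(6) = mex{2,1} = 0
G(7) = mex{0,2,0} = 1
G(8) = mex{0,0,0} = 1
G(9) = mex{1,0,1} = 2
G(10) = mex{1,1,1} = 0
G(11) = mex{2,1,2} = 0
G(12) = mex{0,2,0} = 1
G(13) = mex{0,0,0} = 1
G(14) = mex{1,0,1} = 2
G(n+5) = G(n) holds for n = 0,…,6 (a full window of length max(S) = 7), so the sequence is purely periodic with period 5.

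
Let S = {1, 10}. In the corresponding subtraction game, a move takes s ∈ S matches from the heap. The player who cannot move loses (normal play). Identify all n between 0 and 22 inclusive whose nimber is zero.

0, 2, 4, 6, 8, 11, 13, 15, 17, 19, 22

n :  0  1  2  3  4  5  6  7  8  9 10 11 12 13 14 15 16 17 18 19 20 21 22
G :  0  1  0  1  0  1  0  1  0  1  2  0  1  0  1  0  1  0  1  0  1  2  0
P-positions are exactly the n with G(n) = 0.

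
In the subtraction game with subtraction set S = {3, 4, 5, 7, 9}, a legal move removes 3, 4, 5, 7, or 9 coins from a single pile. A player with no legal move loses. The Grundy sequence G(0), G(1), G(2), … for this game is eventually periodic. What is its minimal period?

12

G(0) = 0
G(1) = mex{} = 0
G(2) = mex{} = 0
G(3) = mex{0} = 1
G(4) = mex{0,0} = 1
G(5) = mex{0,0,0} = 1
G(6) = mex{1,0,0} = 2
G(7) = mex{1,1,0,0} = 2
G(8) = mex{1,1,1,0} = 2
G(9) = mex{2,1,1,0,0} = 3
G(10) = mex{2,2,1,1,0} = 3
G(11) = mex{2,2,2,1,0} = 3
G(12) = mex{3,2,2,1,1} = 0
G(13) = mex{3,3,2,2,1} = 0
G(14) = mex{3,3,3,2,1} = 0
G(15) = mex{0,3,3,2,2} = 1
G(16) = mex{0,0,3,3,2} = 1
G(17) = mex{0,0,0,3,2} = 1
G(18) = mex{1,0,0,3,3} = 2
G(19) = mex{1,1,0,0,3} = 2
G(20) = mex{1,1,1,0,3} = 2
G(21) = mex{2,1,1,0,0} = 3
G(22) = mex{2,2,1,1,0} = 3
G(23) = mex{2,2,2,1,0} = 3
G(24) = mex{3,2,2,1,1} = 0
G(25) = mex{3,3,2,2,1} = 0
G(n+12) = G(n) holds for n = 0,…,8 (a full window of length max(S) = 9), so the sequence is purely periodic with period 12.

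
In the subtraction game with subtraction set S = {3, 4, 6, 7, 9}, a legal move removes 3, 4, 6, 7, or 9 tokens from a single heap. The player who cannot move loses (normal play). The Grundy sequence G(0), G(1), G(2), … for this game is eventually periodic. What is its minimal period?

12

n :  0  1  2  3  4  5  6  7  8  9 10 11 12 13 14 15 16 17 18 19 20 21 22 23 24 25
G :  0  0  0  1  1  1  2  2  2  3  3  3  0  0  0  1  1  1  2  2  2  3  3  3  0  0
G(n+12) = G(n) holds for n = 0,…,8 (a full window of length max(S) = 9), so the sequence is purely periodic with period 12.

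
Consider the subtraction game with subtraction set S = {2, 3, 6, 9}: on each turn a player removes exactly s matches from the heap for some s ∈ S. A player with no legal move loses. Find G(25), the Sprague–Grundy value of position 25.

n :  0  1  2  3  4  5  6  7  8  9 10 11 12 13 14 15 16 17 18 19 20 21 22 23 24 25
G :  0  0  1  1  2  0  3  1  2  2  3  3  0  0  1  1  2  0  3  1  2  2  3  3  0  0

0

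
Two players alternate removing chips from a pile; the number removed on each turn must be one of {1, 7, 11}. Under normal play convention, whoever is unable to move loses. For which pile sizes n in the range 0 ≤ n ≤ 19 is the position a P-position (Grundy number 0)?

0, 2, 4, 6, 8, 10, 12, 14, 16, 18

G(0) = 0
G(1) = mex{0} = 1
G(2) = mex{1} = 0
G(3) = mex{0} = 1
G(4) = mex{1} = 0
G(5) = mex{0} = 1
G(6) = mex{1} = 0
G(7) = mex{0,0} = 1
G(8) = mex{1,1} = 0
G(9) = mex{0,0} = 1
G(10) = mex{1,1} = 0
G(11) = mex{0,0,0} = 1
G(12) = mex{1,1,1} = 0
G(13) = mex{0,0,0} = 1
G(14) = mex{1,1,1} = 0
G(15) = mex{0,0,0} = 1
G(16) = mex{1,1,1} = 0
G(17) = mex{0,0,0} = 1
G(18) = mex{1,1,1} = 0
G(19) = mex{0,0,0} = 1
P-positions are exactly the n with G(n) = 0.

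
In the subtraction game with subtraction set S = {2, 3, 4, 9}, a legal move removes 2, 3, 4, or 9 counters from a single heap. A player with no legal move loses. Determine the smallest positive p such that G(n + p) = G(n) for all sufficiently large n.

G(0) = 0
G(1) = mex{} = 0
G(2) = mex{0} = 1
G(3) = mex{0,0} = 1
G(4) = mex{1,0,0} = 2
G(5) = mex{1,1,0} = 2
G(6) = mex{2,1,1} = 0
G(7) = mex{2,2,1} = 0
G(8) = mex{0,2,2} = 1
G(9) = mex{0,0,2,0} = 1
G(10) = mex{1,0,0,0} = 2
G(11) = mex{1,1,0,1} = 2
G(12) = mex{2,1,1,1} = 0
G(13) = mex{2,2,1,2} = 0
G(14) = mex{0,2,2,2} = 1
G(15) = mex{0,0,2,0} = 1
G(16) = mex{1,0,0,0} = 2
G(n+6) = G(n) holds for n = 0,…,8 (a full window of length max(S) = 9), so the sequence is purely periodic with period 6.

6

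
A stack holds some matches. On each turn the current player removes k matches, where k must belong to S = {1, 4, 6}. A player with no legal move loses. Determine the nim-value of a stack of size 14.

2

n :  0  1  2  3  4  5  6  7  8  9 10 11 12 13 14
G :  0  1  0  1  2  0  1  0  1  2  0  1  0  1  2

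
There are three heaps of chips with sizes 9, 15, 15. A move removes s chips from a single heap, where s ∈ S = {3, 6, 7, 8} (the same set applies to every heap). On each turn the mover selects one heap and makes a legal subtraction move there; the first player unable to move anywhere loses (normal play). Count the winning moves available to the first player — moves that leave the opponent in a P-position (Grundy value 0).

6

All heaps use S = {3, 6, 7, 8}:
G(0) = 0
G(1) = mex{} = 0
G(2) = mex{} = 0
G(3) = mex{0} = 1
G(4) = mex{0} = 1
G(5) = mex{0} = 1
G(6) = mex{1,0} = 2
G(7) = mex{1,0,0} = 2
G(8) = mex{1,0,0,0} = 2
G(9) = mex{2,1,0,0} = 3
G(10) = mex{2,1,1,0} = 3
G(11) = mex{2,1,1,1} = 0
G(12) = mex{3,2,1,1} = 0
G(13) = mex{3,2,2,1} = 0
G(14) = mex{0,2,2,2} = 1
G(15) = mex{0,3,2,2} = 1
Heap A: G(9) = 3.
Heap B: G(15) = 1.
Heap C: G(15) = 1.
Combined Grundy value = 3 ⊕ 1 ⊕ 1 = 3.
A winning move leaves total XOR = 0, i.e. changes one component's Grundy value g to g ⊕ X where X is the current total.
Heap A: need g' = 3⊕3 = 0. Options: 9−3→G=2, 9−6→G=1, 9−7→G=0, 9−8→G=0. Hits: 2.
Heap B: need g' = 1⊕3 = 2. Options: 15−3→G=0, 15−6→G=3, 15−7→G=2, 15−8→G=2. Hits: 2.
Heap C: need g' = 1⊕3 = 2. Options: 15−3→G=0, 15−6→G=3, 15−7→G=2, 15−8→G=2. Hits: 2.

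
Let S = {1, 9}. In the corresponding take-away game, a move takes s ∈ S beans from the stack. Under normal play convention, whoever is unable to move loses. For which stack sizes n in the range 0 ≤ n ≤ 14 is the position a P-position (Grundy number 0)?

n :  0  1  2  3  4  5  6  7  8  9 10 11 12 13 14
G :  0  1  0  1  0  1  0  1  0  1  0  1  0  1  0
P-positions are exactly the n with G(n) = 0.

0, 2, 4, 6, 8, 10, 12, 14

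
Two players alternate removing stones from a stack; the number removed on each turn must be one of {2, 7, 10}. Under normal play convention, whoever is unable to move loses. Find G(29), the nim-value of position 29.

2

n :  0  1  2  3  4  5  6  7  8  9 10 11 12 13 14 15 16 17 18 19 20 21 22 23 24 25 26 27 28 29
G :  0  0  1  1  0  0  1  1  2  0  3  1  2  0  3  1  2  0  0  1  1  0  0  1  1  2  0  3  1  2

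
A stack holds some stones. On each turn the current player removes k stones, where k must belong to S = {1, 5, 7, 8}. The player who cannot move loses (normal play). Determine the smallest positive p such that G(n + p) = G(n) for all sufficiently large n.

G(0) = 0
G(1) = mex{0} = 1
G(2) = mex{1} = 0
G(3) = mex{0} = 1
G(4) = mex{1} = 0
G(5) = mex{0,0} = 1
G(6) = mex{1,1} = 0
G(7) = mex{0,0,0} = 1
G(8) = mex{1,1,1,0} = 2
G(9) = mex{2,0,0,1} = 3
G(10) = mex{3,1,1,0} = 2
G(11) = mex{2,0,0,1} = 3
G(12) = mex{3,1,1,0} = 2
G(13) = mex{2,2,0,1} = 3
G(14) = mex{3,3,1,0} = 2
G(15) = mex{2,2,2,1} = 0
G(16) = mex{0,3,3,2} = 1
G(17) = mex{1,2,2,3} = 0
G(18) = mex{0,3,3,2} = 1
G(19) = mex{1,2,2,3} = 0
G(20) = mex{0,0,3,2} = 1
G(21) = mex{1,1,2,3} = 0
G(22) = mex{0,0,0,2} = 1
G(23) = mex{1,1,1,0} = 2
G(24) = mex{2,0,0,1} = 3
G(25) = mex{3,1,1,0} = 2
G(26) = mex{2,0,0,1} = 3
G(27) = mex{3,1,1,0} = 2
G(28) = mex{2,2,0,1} = 3
G(29) = mex{3,3,1,0} = 2
G(30) = mex{2,2,2,1} = 0
G(31) = mex{0,3,3,2} = 1
G(n+15) = G(n) holds for n = 0,…,7 (a full window of length max(S) = 8), so the sequence is purely periodic with period 15.

15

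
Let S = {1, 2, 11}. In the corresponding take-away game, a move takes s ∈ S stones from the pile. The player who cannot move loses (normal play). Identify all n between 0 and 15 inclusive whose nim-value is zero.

0, 3, 6, 9, 12, 15

n :  0  1  2  3  4  5  6  7  8  9 10 11 12 13 14 15
G :  0  1  2  0  1  2  0  1  2  0  1  2  0  1  2  0
P-positions are exactly the n with G(n) = 0.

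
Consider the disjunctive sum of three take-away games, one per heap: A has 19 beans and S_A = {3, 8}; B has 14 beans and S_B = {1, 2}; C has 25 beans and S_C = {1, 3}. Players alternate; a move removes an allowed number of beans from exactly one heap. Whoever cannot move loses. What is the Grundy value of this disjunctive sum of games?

Heap A, S = {3, 8}:
G(0) = 0
G(1) = mex{} = 0
G(2) = mex{} = 0
G(3) = mex{0} = 1
G(4) = mex{0} = 1
G(5) = mex{0} = 1
G(6) = mex{1} = 0
G(7) = mex{1} = 0
G(8) = mex{1,0} = 2
G(9) = mex{0,0} = 1
G(10) = mex{0,0} = 1
G(11) = mex{2,1} = 0
G(12) = mex{1,1} = 0
G(13) = mex{1,1} = 0
G(14) = mex{0,0} = 1
G(15) = mex{0,0} = 1
G(16) = mex{0,2} = 1
G(17) = mex{1,1} = 0
G(18) = mex{1,1} = 0
G(19) = mex{1,0} = 2
G_A(19) = 2.
Heap B, S = {1, 2}:
n :  0  1  2  3  4  5  6  7  8  9 10 11 12 13 14
G :  0  1  2  0  1  2  0  1  2  0  1  2  0  1  2
G_B(14) = 2.
Heap C, S = {1, 3}:
G(0) = 0
G(1) = mex{0} = 1
G(2) = mex{1} = 0
G(3) = mex{0,0} = 1
G(4) = mex{1,1} = 0
G(5) = mex{0,0} = 1
G(6) = mex{1,1} = 0
G(7) = mex{0,0} = 1
G(8) = mex{1,1} = 0
G(9) = mex{0,0} = 1
G(10) = mex{1,1} = 0
G(11) = mex{0,0} = 1
G(12) = mex{1,1} = 0
G(13) = mex{0,0} = 1
G(14) = mex{1,1} = 0
G(15) = mex{0,0} = 1
G(16) = mex{1,1} = 0
G(17) = mex{0,0} = 1
G(18) = mex{1,1} = 0
G(19) = mex{0,0} = 1
G(20) = mex{1,1} = 0
G(21) = mex{0,0} = 1
G(22) = mex{1,1} = 0
G(23) = mex{0,0} = 1
G(24) = mex{1,1} = 0
G(25) = mex{0,0} = 1
G_C(25) = 1.
Combined Grundy value = 2 ⊕ 2 ⊕ 1 = 1.

1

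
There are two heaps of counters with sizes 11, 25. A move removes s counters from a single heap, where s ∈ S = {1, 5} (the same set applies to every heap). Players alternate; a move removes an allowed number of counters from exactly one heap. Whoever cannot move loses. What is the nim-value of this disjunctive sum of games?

0

All heaps use S = {1, 5}:
G(0) = 0
G(1) = mex{0} = 1
G(2) = mex{1} = 0
G(3) = mex{0} = 1
G(4) = mex{1} = 0
G(5) = mex{0,0} = 1
G(6) = mex{1,1} = 0
G(7) = mex{0,0} = 1
G(8) = mex{1,1} = 0
G(9) = mex{0,0} = 1
G(10) = mex{1,1} = 0
G(11) = mex{0,0} = 1
G(12) = mex{1,1} = 0
G(13) = mex{0,0} = 1
G(14) = mex{1,1} = 0
G(15) = mex{0,0} = 1
G(16) = mex{1,1} = 0
G(17) = mex{0,0} = 1
G(18) = mex{1,1} = 0
G(19) = mex{0,0} = 1
G(20) = mex{1,1} = 0
G(21) = mex{0,0} = 1
G(22) = mex{1,1} = 0
G(23) = mex{0,0} = 1
G(24) = mex{1,1} = 0
G(25) = mex{0,0} = 1
Heap A: G(11) = 1.
Heap B: G(25) = 1.
Combined Grundy value = 1 ⊕ 1 = 0.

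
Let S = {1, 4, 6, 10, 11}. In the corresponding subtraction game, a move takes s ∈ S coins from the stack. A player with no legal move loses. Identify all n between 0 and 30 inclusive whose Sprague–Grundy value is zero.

0, 2, 5, 7, 14, 19, 21, 26, 28

G(0) = 0
G(1) = mex{0} = 1
G(2) = mex{1} = 0
G(3) = mex{0} = 1
G(4) = mex{1,0} = 2
G(5) = mex{2,1} = 0
G(6) = mex{0,0,0} = 1
G(7) = mex{1,1,1} = 0
G(8) = mex{0,2,0} = 1
G(9) = mex{1,0,1} = 2
G(10) = mex{2,1,2,0} = 3
G(11) = mex{3,0,0,1,0} = 2
G(12) = mex{2,1,1,0,1} = 3
G(13) = mex{3,2,0,1,0} = 4
G(14) = mex{4,3,1,2,1} = 0
G(15) = mex{0,2,2,0,2} = 1
G(16) = mex{1,3,3,1,0} = 2
G(17) = mex{2,4,2,0,1} = 3
G(18) = mex{3,0,3,1,0} = 2
G(19) = mex{2,1,4,2,1} = 0
G(20) = mex{0,2,0,3,2} = 1
G(21) = mex{1,3,1,2,3} = 0
G(22) = mex{0,2,2,3,2} = 1
G(23) = mex{1,0,3,4,3} = 2
G(24) = mex{2,1,2,0,4} = 3
G(25) = mex{3,0,0,1,0} = 2
G(26) = mex{2,1,1,2,1} = 0
G(27) = mex{0,2,0,3,2} = 1
G(28) = mex{1,3,1,2,3} = 0
G(29) = mex{0,2,2,0,2} = 1
G(30) = mex{1,0,3,1,0} = 2
P-positions are exactly the n with G(n) = 0.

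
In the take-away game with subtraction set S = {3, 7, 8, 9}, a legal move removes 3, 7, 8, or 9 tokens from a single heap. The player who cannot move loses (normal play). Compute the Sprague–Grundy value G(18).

0

n :  0  1  2  3  4  5  6  7  8  9 10 11 12 13 14 15 16 17 18
G :  0  0  0  1  1  1  0  2  2  1  3  3  0  2  4  1  0  0  0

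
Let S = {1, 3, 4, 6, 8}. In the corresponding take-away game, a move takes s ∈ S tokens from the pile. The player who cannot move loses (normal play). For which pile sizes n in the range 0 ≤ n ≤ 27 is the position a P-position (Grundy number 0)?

0, 2, 7, 9, 14, 16, 21, 23

n :  0  1  2  3  4  5  6  7  8  9 10 11 12 13 14 15 16 17 18 19 20 21 22 23 24 25 26 27
G :  0  1  0  1  2  3  2  0  1  0  1  2  3  2  0  1  0  1  2  3  2  0  1  0  1  2  3  2
P-positions are exactly the n with G(n) = 0.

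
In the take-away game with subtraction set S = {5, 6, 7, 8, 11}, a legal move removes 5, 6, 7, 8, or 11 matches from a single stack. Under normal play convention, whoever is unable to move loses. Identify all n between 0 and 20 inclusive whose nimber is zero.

0, 1, 2, 3, 4, 16, 17, 18, 19, 20

n :  0  1  2  3  4  5  6  7  8  9 10 11 12 13 14 15 16 17 18 19 20
G :  0  0  0  0  0  1  1  1  1  1  2  2  2  2  2  3  0  0  0  0  0
P-positions are exactly the n with G(n) = 0.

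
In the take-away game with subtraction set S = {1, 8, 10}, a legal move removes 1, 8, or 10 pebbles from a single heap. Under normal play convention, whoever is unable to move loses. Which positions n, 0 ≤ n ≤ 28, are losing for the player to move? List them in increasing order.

0, 2, 4, 6, 9, 11, 13, 15, 18, 20, 22, 24, 27

G(0) = 0
G(1) = mex{0} = 1
G(2) = mex{1} = 0
G(3) = mex{0} = 1
G(4) = mex{1} = 0
G(5) = mex{0} = 1
G(6) = mex{1} = 0
G(7) = mex{0} = 1
G(8) = mex{1,0} = 2
G(9) = mex{2,1} = 0
G(10) = mex{0,0,0} = 1
G(11) = mex{1,1,1} = 0
G(12) = mex{0,0,0} = 1
G(13) = mex{1,1,1} = 0
G(14) = mex{0,0,0} = 1
G(15) = mex{1,1,1} = 0
G(16) = mex{0,2,0} = 1
G(17) = mex{1,0,1} = 2
G(18) = mex{2,1,2} = 0
G(19) = mex{0,0,0} = 1
G(20) = mex{1,1,1} = 0
G(21) = mex{0,0,0} = 1
G(22) = mex{1,1,1} = 0
G(23) = mex{0,0,0} = 1
G(24) = mex{1,1,1} = 0
G(25) = mex{0,2,0} = 1
G(26) = mex{1,0,1} = 2
G(27) = mex{2,1,2} = 0
G(28) = mex{0,0,0} = 1
P-positions are exactly the n with G(n) = 0.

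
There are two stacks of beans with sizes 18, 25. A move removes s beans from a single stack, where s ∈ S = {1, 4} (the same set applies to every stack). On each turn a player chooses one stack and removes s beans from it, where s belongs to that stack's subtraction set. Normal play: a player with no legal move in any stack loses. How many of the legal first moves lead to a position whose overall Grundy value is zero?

2

All stacks use S = {1, 4}:
G(0) = 0
G(1) = mex{0} = 1
G(2) = mex{1} = 0
G(3) = mex{0} = 1
G(4) = mex{1,0} = 2
G(5) = mex{2,1} = 0
G(6) = mex{0,0} = 1
G(7) = mex{1,1} = 0
G(8) = mex{0,2} = 1
G(9) = mex{1,0} = 2
G(10) = mex{2,1} = 0
G(11) = mex{0,0} = 1
G(12) = mex{1,1} = 0
G(13) = mex{0,2} = 1
G(14) = mex{1,0} = 2
G(15) = mex{2,1} = 0
G(16) = mex{0,0} = 1
G(17) = mex{1,1} = 0
G(18) = mex{0,2} = 1
G(19) = mex{1,0} = 2
G(20) = mex{2,1} = 0
G(21) = mex{0,0} = 1
G(22) = mex{1,1} = 0
G(23) = mex{0,2} = 1
G(24) = mex{1,0} = 2
G(25) = mex{2,1} = 0
Stack A: G(18) = 1.
Stack B: G(25) = 0.
Combined Grundy value = 1 ⊕ 0 = 1.
A winning move leaves total XOR = 0, i.e. changes one component's Grundy value g to g ⊕ X where X is the current total.
Stack A: need g' = 1⊕1 = 0. Options: 18−1→G=0, 18−4→G=2. Hits: 1.
Stack B: need g' = 0⊕1 = 1. Options: 25−1→G=2, 25−4→G=1. Hits: 1.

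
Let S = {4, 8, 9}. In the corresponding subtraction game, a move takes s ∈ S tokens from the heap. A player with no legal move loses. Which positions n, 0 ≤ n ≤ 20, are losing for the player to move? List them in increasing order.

0, 1, 2, 3, 13, 14, 15, 16

G(0) = 0
G(1) = mex{} = 0
G(2) = mex{} = 0
G(3) = mex{} = 0
G(4) = mex{0} = 1
G(5) = mex{0} = 1
G(6) = mex{0} = 1
G(7) = mex{0} = 1
G(8) = mex{1,0} = 2
G(9) = mex{1,0,0} = 2
G(10) = mex{1,0,0} = 2
G(11) = mex{1,0,0} = 2
G(12) = mex{2,1,0} = 3
G(13) = mex{2,1,1} = 0
G(14) = mex{2,1,1} = 0
G(15) = mex{2,1,1} = 0
G(16) = mex{3,2,1} = 0
G(17) = mex{0,2,2} = 1
G(18) = mex{0,2,2} = 1
G(19) = mex{0,2,2} = 1
G(20) = mex{0,3,2} = 1
P-positions are exactly the n with G(n) = 0.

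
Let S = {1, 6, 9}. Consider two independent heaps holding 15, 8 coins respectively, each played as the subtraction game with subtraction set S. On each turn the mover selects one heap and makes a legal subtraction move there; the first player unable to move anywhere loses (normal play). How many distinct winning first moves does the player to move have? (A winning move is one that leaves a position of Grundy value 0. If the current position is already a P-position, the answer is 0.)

All heaps use S = {1, 6, 9}:
G(0) = 0
G(1) = mex{0} = 1
G(2) = mex{1} = 0
G(3) = mex{0} = 1
G(4) = mex{1} = 0
G(5) = mex{0} = 1
G(6) = mex{1,0} = 2
G(7) = mex{2,1} = 0
G(8) = mex{0,0} = 1
G(9) = mex{1,1,0} = 2
G(10) = mex{2,0,1} = 3
G(11) = mex{3,1,0} = 2
G(12) = mex{2,2,1} = 0
G(13) = mex{0,0,0} = 1
G(14) = mex{1,1,1} = 0
G(15) = mex{0,2,2} = 1
Heap A: G(15) = 1.
Heap B: G(8) = 1.
Combined Grundy value = 1 ⊕ 1 = 0.
A winning move leaves total XOR = 0, i.e. changes one component's Grundy value g to g ⊕ X where X is the current total.
Heap A: target g' = 1⊕0 = 1, but every legal move changes the Grundy value (mex property), so 0 moves.
Heap B: target g' = 1⊕0 = 1, but every legal move changes the Grundy value (mex property), so 0 moves.

0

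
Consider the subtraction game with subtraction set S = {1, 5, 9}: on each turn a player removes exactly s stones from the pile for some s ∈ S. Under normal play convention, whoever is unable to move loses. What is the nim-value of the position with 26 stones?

G(0) = 0
G(1) = mex{0} = 1
G(2) = mex{1} = 0
G(3) = mex{0} = 1
G(4) = mex{1} = 0
G(5) = mex{0,0} = 1
G(6) = mex{1,1} = 0
G(7) = mex{0,0} = 1
G(8) = mex{1,1} = 0
G(9) = mex{0,0,0} = 1
G(10) = mex{1,1,1} = 0
G(11) = mex{0,0,0} = 1
G(12) = mex{1,1,1} = 0
G(13) = mex{0,0,0} = 1
G(14) = mex{1,1,1} = 0
G(15) = mex{0,0,0} = 1
G(16) = mex{1,1,1} = 0
G(17) = mex{0,0,0} = 1
G(18) = mex{1,1,1} = 0
G(19) = mex{0,0,0} = 1
G(20) = mex{1,1,1} = 0
G(21) = mex{0,0,0} = 1
G(22) = mex{1,1,1} = 0
G(23) = mex{0,0,0} = 1
G(24) = mex{1,1,1} = 0
G(25) = mex{0,0,0} = 1
G(26) = mex{1,1,1} = 0

0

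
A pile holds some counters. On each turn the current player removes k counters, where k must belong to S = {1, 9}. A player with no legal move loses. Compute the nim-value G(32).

0

G(0) = 0
G(1) = mex{0} = 1
G(2) = mex{1} = 0
G(3) = mex{0} = 1
G(4) = mex{1} = 0
G(5) = mex{0} = 1
G(6) = mex{1} = 0
G(7) = mex{0} = 1
G(8) = mex{1} = 0
G(9) = mex{0,0} = 1
G(10) = mex{1,1} = 0
G(11) = mex{0,0} = 1
G(12) = mex{1,1} = 0
G(13) = mex{0,0} = 1
G(14) = mex{1,1} = 0
G(15) = mex{0,0} = 1
G(16) = mex{1,1} = 0
G(17) = mex{0,0} = 1
G(18) = mex{1,1} = 0
G(19) = mex{0,0} = 1
G(20) = mex{1,1} = 0
G(21) = mex{0,0} = 1
G(22) = mex{1,1} = 0
G(23) = mex{0,0} = 1
G(24) = mex{1,1} = 0
G(25) = mex{0,0} = 1
G(26) = mex{1,1} = 0
G(27) = mex{0,0} = 1
G(28) = mex{1,1} = 0
G(29) = mex{0,0} = 1
G(30) = mex{1,1} = 0
G(31) = mex{0,0} = 1
G(32) = mex{1,1} = 0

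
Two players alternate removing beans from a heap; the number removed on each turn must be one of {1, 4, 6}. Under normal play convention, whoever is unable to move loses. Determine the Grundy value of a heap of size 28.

1

n :  0  1  2  3  4  5  6  7  8  9 10 11 12 13 14 15 16 17 18 19 20 21 22 23 24 25 26 27 28
G :  0  1  0  1  2  0  1  0  1  2  0  1  0  1  2  0  1  0  1  2  0  1  0  1  2  0  1  0  1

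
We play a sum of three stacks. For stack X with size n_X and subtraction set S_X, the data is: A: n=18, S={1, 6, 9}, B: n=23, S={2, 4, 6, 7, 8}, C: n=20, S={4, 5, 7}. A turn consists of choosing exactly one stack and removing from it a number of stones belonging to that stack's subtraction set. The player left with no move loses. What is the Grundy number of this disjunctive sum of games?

Stack A, S = {1, 6, 9}:
n :  0  1  2  3  4  5  6  7  8  9 10 11 12 13 14 15 16 17 18
G :  0  1  0  1  0  1  2  0  1  2  3  2  0  1  0  1  2  0  1
G_A(18) = 1.
Stack B, S = {2, 4, 6, 7, 8}:
n :  0  1  2  3  4  5  6  7  8  9 10 11 12 13 14 15 16 17 18 19 20 21 22 23
G :  0  0  1  1  2  2  3  3  4  4  0  0  1  1  2  2  3  3  4  4  0  0  1  1
G_B(23) = 1.
Stack C, S = {4, 5, 7}:
n :  0  1  2  3  4  5  6  7  8  9 10 11 12 13 14 15 16 17 18 19 20
G :  0  0  0  0  1  1  1  1  2  2  2  0  0  0  0  1  1  1  1  2  2
G_C(20) = 2.
Combined Grundy value = 1 ⊕ 1 ⊕ 2 = 2.

2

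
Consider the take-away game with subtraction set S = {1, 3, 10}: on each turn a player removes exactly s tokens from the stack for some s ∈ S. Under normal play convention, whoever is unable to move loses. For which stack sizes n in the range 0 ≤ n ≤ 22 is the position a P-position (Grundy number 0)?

0, 2, 4, 6, 8, 13, 15, 17, 19, 21

n :  0  1  2  3  4  5  6  7  8  9 10 11 12 13 14 15 16 17 18 19 20 21 22
G :  0  1  0  1  0  1  0  1  0  1  2  3  2  0  1  0  1  0  1  0  1  0  1
P-positions are exactly the n with G(n) = 0.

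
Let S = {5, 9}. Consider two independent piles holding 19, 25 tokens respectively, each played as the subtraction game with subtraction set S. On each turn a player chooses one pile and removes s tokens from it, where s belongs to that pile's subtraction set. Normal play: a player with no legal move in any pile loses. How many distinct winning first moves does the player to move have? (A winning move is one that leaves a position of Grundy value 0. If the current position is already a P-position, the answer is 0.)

All piles use S = {5, 9}:
n :  0  1  2  3  4  5  6  7  8  9 10 11 12 13 14 15 16 17 18 19 20 21 22 23 24 25
G :  0  0  0  0  0  1  1  1  1  1  2  2  2  2  0  0  0  0  0  1  1  1  1  1  2  2
Pile A: G(19) = 1.
Pile B: G(25) = 2.
Combined Grundy value = 1 ⊕ 2 = 3.
A winning move leaves total XOR = 0, i.e. changes one component's Grundy value g to g ⊕ X where X is the current total.
Pile A: need g' = 1⊕3 = 2. Options: 19−5→G=0, 19−9→G=2. Hits: 1.
Pile B: need g' = 2⊕3 = 1. Options: 25−5→G=1, 25−9→G=0. Hits: 1.

2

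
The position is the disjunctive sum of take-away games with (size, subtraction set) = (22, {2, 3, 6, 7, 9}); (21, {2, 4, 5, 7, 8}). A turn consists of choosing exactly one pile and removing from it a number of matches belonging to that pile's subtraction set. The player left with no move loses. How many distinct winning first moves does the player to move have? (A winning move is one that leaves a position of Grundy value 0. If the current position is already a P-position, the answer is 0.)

Pile A, S = {2, 3, 6, 7, 9}:
G(0) = 0
G(1) = mex{} = 0
G(2) = mex{0} = 1
G(3) = mex{0,0} = 1
G(4) = mex{1,0} = 2
G(5) = mex{1,1} = 0
G(6) = mex{2,1,0} = 3
G(7) = mex{0,2,0,0} = 1
G(8) = mex{3,0,1,0} = 2
G(9) = mex{1,3,1,1,0} = 2
G(10) = mex{2,1,2,1,0} = 3
G(11) = mex{2,2,0,2,1} = 3
G(12) = mex{3,2,3,0,1} = 4
G(13) = mex{3,3,1,3,2} = 0
G(14) = mex{4,3,2,1,0} = 5
G(15) = mex{0,4,2,2,3} = 1
G(16) = mex{5,0,3,2,1} = 4
G(17) = mex{1,5,3,3,2} = 0
G(18) = mex{4,1,4,3,2} = 0
G(19) = mex{0,4,0,4,3} = 1
G(20) = mex{0,0,5,0,3} = 1
G(21) = mex{1,0,1,5,4} = 2
G(22) = mex{1,1,4,1,0} = 2
G_A(22) = 2.
Pile B, S = {2, 4, 5, 7, 8}:
n :  0  1  2  3  4  5  6  7  8  9 10 11 12 13 14 15 16 17 18 19 20 21
G :  0  0  1  1  2  2  3  3  4  4  0  0  1  1  2  2  3  3  4  4  0  0
G_B(21) = 0.
Combined Grundy value = 2 ⊕ 0 = 2.
A winning move leaves total XOR = 0, i.e. changes one component's Grundy value g to g ⊕ X where X is the current total.
Pile A: need g' = 2⊕2 = 0. Options: 22−2→G=1, 22−3→G=1, 22−6→G=4, 22−7→G=1, 22−9→G=0. Hits: 1.
Pile B: need g' = 0⊕2 = 2. Options: 21−2→G=4, 21−4→G=3, 21−5→G=3, 21−7→G=2, 21−8→G=1. Hits: 1.

2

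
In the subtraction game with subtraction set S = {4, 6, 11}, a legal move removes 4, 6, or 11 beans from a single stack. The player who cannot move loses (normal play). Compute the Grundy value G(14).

G(0) = 0
G(1) = mex{} = 0
G(2) = mex{} = 0
G(3) = mex{} = 0
G(4) = mex{0} = 1
G(5) = mex{0} = 1
G(6) = mex{0,0} = 1
G(7) = mex{0,0} = 1
G(8) = mex{1,0} = 2
G(9) = mex{1,0} = 2
G(10) = mex{1,1} = 0
G(11) = mex{1,1,0} = 2
G(12) = mex{2,1,0} = 3
G(13) = mex{2,1,0} = 3
G(14) = mex{0,2,0} = 1

1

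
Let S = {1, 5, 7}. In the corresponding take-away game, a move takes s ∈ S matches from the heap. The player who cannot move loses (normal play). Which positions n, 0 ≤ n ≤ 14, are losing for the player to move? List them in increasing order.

0, 2, 4, 6, 8, 10, 12, 14

n :  0  1  2  3  4  5  6  7  8  9 10 11 12 13 14
G :  0  1  0  1  0  1  0  1  0  1  0  1  0  1  0
P-positions are exactly the n with G(n) = 0.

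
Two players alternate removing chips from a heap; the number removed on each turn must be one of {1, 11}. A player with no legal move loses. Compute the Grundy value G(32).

0

n :  0  1  2  3  4  5  6  7  8  9 10 11 12 13 14 15 16 17 18 19 20 21 22 23 24 25 26 27 28 29 30 31 32
G :  0  1  0  1  0  1  0  1  0  1  0  1  0  1  0  1  0  1  0  1  0  1  0  1  0  1  0  1  0  1  0  1  0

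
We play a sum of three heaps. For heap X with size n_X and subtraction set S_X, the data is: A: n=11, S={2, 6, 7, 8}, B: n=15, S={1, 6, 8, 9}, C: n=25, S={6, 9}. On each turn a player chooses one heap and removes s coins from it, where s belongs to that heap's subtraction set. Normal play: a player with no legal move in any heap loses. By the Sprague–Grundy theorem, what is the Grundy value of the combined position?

3

Heap A, S = {2, 6, 7, 8}:
G(0) = 0
G(1) = mex{} = 0
G(2) = mex{0} = 1
G(3) = mex{0} = 1
G(4) = mex{1} = 0
G(5) = mex{1} = 0
G(6) = mex{0,0} = 1
G(7) = mex{0,0,0} = 1
G(8) = mex{1,1,0,0} = 2
G(9) = mex{1,1,1,0} = 2
G(10) = mex{2,0,1,1} = 3
G(11) = mex{2,0,0,1} = 3
G_A(11) = 3.
Heap B, S = {1, 6, 8, 9}:
G(0) = 0
G(1) = mex{0} = 1
G(2) = mex{1} = 0
G(3) = mex{0} = 1
G(4) = mex{1} = 0
G(5) = mex{0} = 1
G(6) = mex{1,0} = 2
G(7) = mex{2,1} = 0
G(8) = mex{0,0,0} = 1
G(9) = mex{1,1,1,0} = 2
G(10) = mex{2,0,0,1} = 3
G(11) = mex{3,1,1,0} = 2
G(12) = mex{2,2,0,1} = 3
G(13) = mex{3,0,1,0} = 2
G(14) = mex{2,1,2,1} = 0
G(15) = mex{0,2,0,2} = 1
G_B(15) = 1.
Heap C, S = {6, 9}:
G(0) = 0
G(1) = mex{} = 0
G(2) = mex{} = 0
G(3) = mex{} = 0
G(4) = mex{} = 0
G(5) = mex{} = 0
G(6) = mex{0} = 1
G(7) = mex{0} = 1
G(8) = mex{0} = 1
G(9) = mex{0,0} = 1
G(10) = mex{0,0} = 1
G(11) = mex{0,0} = 1
G(12) = mex{1,0} = 2
G(13) = mex{1,0} = 2
G(14) = mex{1,0} = 2
G(15) = mex{1,1} = 0
G(16) = mex{1,1} = 0
G(17) = mex{1,1} = 0
G(18) = mex{2,1} = 0
G(19) = mex{2,1} = 0
G(20) = mex{2,1} = 0
G(21) = mex{0,2} = 1
G(22) = mex{0,2} = 1
G(23) = mex{0,2} = 1
G(24) = mex{0,0} = 1
G(25) = mex{0,0} = 1
G_C(25) = 1.
Combined Grundy value = 3 ⊕ 1 ⊕ 1 = 3.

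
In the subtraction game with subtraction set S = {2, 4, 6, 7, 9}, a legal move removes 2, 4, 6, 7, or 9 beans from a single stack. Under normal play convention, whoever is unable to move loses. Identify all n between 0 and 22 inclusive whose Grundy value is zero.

0, 1, 11, 12, 22

n :  0  1  2  3  4  5  6  7  8  9 10 11 12 13 14 15 16 17 18 19 20 21 22
G :  0  0  1  1  2  2  3  3  4  4  5  0  0  1  1  2  2  3  3  4  4  5  0
P-positions are exactly the n with G(n) = 0.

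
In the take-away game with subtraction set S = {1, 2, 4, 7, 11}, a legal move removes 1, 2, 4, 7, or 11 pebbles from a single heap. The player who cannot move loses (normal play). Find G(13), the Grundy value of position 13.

1

G(0) = 0
G(1) = mex{0} = 1
G(2) = mex{1,0} = 2
G(3) = mex{2,1} = 0
G(4) = mex{0,2,0} = 1
G(5) = mex{1,0,1} = 2
G(6) = mex{2,1,2} = 0
G(7) = mex{0,2,0,0} = 1
G(8) = mex{1,0,1,1} = 2
G(9) = mex{2,1,2,2} = 0
G(10) = mex{0,2,0,0} = 1
G(11) = mex{1,0,1,1,0} = 2
G(12) = mex{2,1,2,2,1} = 0
G(13) = mex{0,2,0,0,2} = 1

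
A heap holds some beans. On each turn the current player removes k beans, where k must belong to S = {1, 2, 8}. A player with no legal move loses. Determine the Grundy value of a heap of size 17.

2

G(0) = 0
G(1) = mex{0} = 1
G(2) = mex{1,0} = 2
G(3) = mex{2,1} = 0
G(4) = mex{0,2} = 1
G(5) = mex{1,0} = 2
G(6) = mex{2,1} = 0
G(7) = mex{0,2} = 1
G(8) = mex{1,0,0} = 2
G(9) = mex{2,1,1} = 0
G(10) = mex{0,2,2} = 1
G(11) = mex{1,0,0} = 2
G(12) = mex{2,1,1} = 0
G(13) = mex{0,2,2} = 1
G(14) = mex{1,0,0} = 2
G(15) = mex{2,1,1} = 0
G(16) = mex{0,2,2} = 1
G(17) = mex{1,0,0} = 2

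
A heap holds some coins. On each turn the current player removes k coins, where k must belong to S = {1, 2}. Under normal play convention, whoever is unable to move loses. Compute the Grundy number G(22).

G(0) = 0
G(1) = mex{0} = 1
G(2) = mex{1,0} = 2
G(3) = mex{2,1} = 0
G(4) = mex{0,2} = 1
G(5) = mex{1,0} = 2
G(6) = mex{2,1} = 0
G(7) = mex{0,2} = 1
G(8) = mex{1,0} = 2
G(9) = mex{2,1} = 0
G(10) = mex{0,2} = 1
G(11) = mex{1,0} = 2
G(12) = mex{2,1} = 0
G(13) = mex{0,2} = 1
G(14) = mex{1,0} = 2
G(15) = mex{2,1} = 0
G(16) = mex{0,2} = 1
G(17) = mex{1,0} = 2
G(18) = mex{2,1} = 0
G(19) = mex{0,2} = 1
G(20) = mex{1,0} = 2
G(21) = mex{2,1} = 0
G(22) = mex{0,2} = 1

1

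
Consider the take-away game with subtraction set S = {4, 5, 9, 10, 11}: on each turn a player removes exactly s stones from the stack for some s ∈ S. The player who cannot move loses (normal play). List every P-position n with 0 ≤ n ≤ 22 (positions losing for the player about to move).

G(0) = 0
G(1) = mex{} = 0
G(2) = mex{} = 0
G(3) = mex{} = 0
G(4) = mex{0} = 1
G(5) = mex{0,0} = 1
G(6) = mex{0,0} = 1
G(7) = mex{0,0} = 1
G(8) = mex{1,0} = 2
G(9) = mex{1,1,0} = 2
G(10) = mex{1,1,0,0} = 2
G(11) = mex{1,1,0,0,0} = 2
G(12) = mex{2,1,0,0,0} = 3
G(13) = mex{2,2,1,0,0} = 3
G(14) = mex{2,2,1,1,0} = 3
G(15) = mex{2,2,1,1,1} = 0
G(16) = mex{3,2,1,1,1} = 0
G(17) = mex{3,3,2,1,1} = 0
G(18) = mex{3,3,2,2,1} = 0
G(19) = mex{0,3,2,2,2} = 1
G(20) = mex{0,0,2,2,2} = 1
G(21) = mex{0,0,3,2,2} = 1
G(22) = mex{0,0,3,3,2} = 1
P-positions are exactly the n with G(n) = 0.

0, 1, 2, 3, 15, 16, 17, 18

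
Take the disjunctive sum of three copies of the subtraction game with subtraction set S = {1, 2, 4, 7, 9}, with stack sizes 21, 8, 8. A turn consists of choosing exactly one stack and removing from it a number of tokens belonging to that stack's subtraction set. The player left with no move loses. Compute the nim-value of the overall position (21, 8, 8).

4

All stacks use S = {1, 2, 4, 7, 9}:
n :  0  1  2  3  4  5  6  7  8  9 10 11 12 13 14 15 16 17 18 19 20 21
G :  0  1  2  0  1  2  0  1  2  3  4  0  1  2  0  1  2  0  1  2  3  4
Stack A: G(21) = 4.
Stack B: G(8) = 2.
Stack C: G(8) = 2.
Combined Grundy value = 4 ⊕ 2 ⊕ 2 = 4.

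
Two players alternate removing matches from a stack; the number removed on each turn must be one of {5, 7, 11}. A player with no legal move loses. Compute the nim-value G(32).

0

n :  0  1  2  3  4  5  6  7  8  9 10 11 12 13 14 15 16 17 18 19 20 21 22 23 24 25 26 27 28 29 30 31 32
G :  0  0  0  0  0  1  1  1  1  1  2  2  2  2  2  3  0  0  0  0  0  1  1  1  1  1  2  2  2  2  2  3  0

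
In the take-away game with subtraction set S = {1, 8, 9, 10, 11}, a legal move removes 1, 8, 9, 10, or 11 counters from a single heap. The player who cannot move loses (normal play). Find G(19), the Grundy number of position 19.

G(0) = 0
G(1) = mex{0} = 1
G(2) = mex{1} = 0
G(3) = mex{0} = 1
G(4) = mex{1} = 0
G(5) = mex{0} = 1
G(6) = mex{1} = 0
G(7) = mex{0} = 1
G(8) = mex{1,0} = 2
G(9) = mex{2,1,0} = 3
G(10) = mex{3,0,1,0} = 2
G(11) = mex{2,1,0,1,0} = 3
G(12) = mex{3,0,1,0,1} = 2
G(13) = mex{2,1,0,1,0} = 3
G(14) = mex{3,0,1,0,1} = 2
G(15) = mex{2,1,0,1,0} = 3
G(16) = mex{3,2,1,0,1} = 4
G(17) = mex{4,3,2,1,0} = 5
G(18) = mex{5,2,3,2,1} = 0
G(19) = mex{0,3,2,3,2} = 1

1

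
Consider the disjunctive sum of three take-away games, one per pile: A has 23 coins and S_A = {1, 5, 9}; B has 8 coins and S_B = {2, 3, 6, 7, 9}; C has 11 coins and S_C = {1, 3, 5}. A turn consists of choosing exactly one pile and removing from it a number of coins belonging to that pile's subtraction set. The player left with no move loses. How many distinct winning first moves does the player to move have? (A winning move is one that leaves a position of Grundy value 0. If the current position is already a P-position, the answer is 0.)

2

Pile A, S = {1, 5, 9}:
n :  0  1  2  3  4  5  6  7  8  9 10 11 12 13 14 15 16 17 18 19 20 21 22 23
G :  0  1  0  1  0  1  0  1  0  1  0  1  0  1  0  1  0  1  0  1  0  1  0  1
G_A(23) = 1.
Pile B, S = {2, 3, 6, 7, 9}:
G(0) = 0
G(1) = mex{} = 0
G(2) = mex{0} = 1
G(3) = mex{0,0} = 1
G(4) = mex{1,0} = 2
G(5) = mex{1,1} = 0
G(6) = mex{2,1,0} = 3
G(7) = mex{0,2,0,0} = 1
G(8) = mex{3,0,1,0} = 2
G_B(8) = 2.
Pile C, S = {1, 3, 5}:
G(0) = 0
G(1) = mex{0} = 1
G(2) = mex{1} = 0
G(3) = mex{0,0} = 1
G(4) = mex{1,1} = 0
G(5) = mex{0,0,0} = 1
G(6) = mex{1,1,1} = 0
G(7) = mex{0,0,0} = 1
G(8) = mex{1,1,1} = 0
G(9) = mex{0,0,0} = 1
G(10) = mex{1,1,1} = 0
G(11) = mex{0,0,0} = 1
G_C(11) = 1.
Combined Grundy value = 1 ⊕ 2 ⊕ 1 = 2.
A winning move leaves total XOR = 0, i.e. changes one component's Grundy value g to g ⊕ X where X is the current total.
Pile A: need g' = 1⊕2 = 3. Options: 23−1→G=0, 23−5→G=0, 23−9→G=0. Hits: 0.
Pile B: need g' = 2⊕2 = 0. Options: 8−2→G=3, 8−3→G=0, 8−6→G=1, 8−7→G=0. Hits: 2.
Pile C: need g' = 1⊕2 = 3. Options: 11−1→G=0, 11−3→G=0, 11−5→G=0. Hits: 0.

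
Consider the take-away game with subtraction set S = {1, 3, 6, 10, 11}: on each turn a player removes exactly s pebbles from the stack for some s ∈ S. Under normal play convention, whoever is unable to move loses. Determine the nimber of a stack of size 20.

2

G(0) = 0
G(1) = mex{0} = 1
G(2) = mex{1} = 0
G(3) = mex{0,0} = 1
G(4) = mex{1,1} = 0
G(5) = mex{0,0} = 1
G(6) = mex{1,1,0} = 2
G(7) = mex{2,0,1} = 3
G(8) = mex{3,1,0} = 2
G(9) = mex{2,2,1} = 0
G(10) = mex{0,3,0,0} = 1
G(11) = mex{1,2,1,1,0} = 3
G(12) = mex{3,0,2,0,1} = 4
G(13) = mex{4,1,3,1,0} = 2
G(14) = mex{2,3,2,0,1} = 4
G(15) = mex{4,4,0,1,0} = 2
G(16) = mex{2,2,1,2,1} = 0
G(17) = mex{0,4,3,3,2} = 1
G(18) = mex{1,2,4,2,3} = 0
G(19) = mex{0,0,2,0,2} = 1
G(20) = mex{1,1,4,1,0} = 2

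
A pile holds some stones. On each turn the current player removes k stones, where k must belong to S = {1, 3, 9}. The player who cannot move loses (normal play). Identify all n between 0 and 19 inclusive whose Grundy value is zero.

n :  0  1  2  3  4  5  6  7  8  9 10 11 12 13 14 15 16 17 18 19
G :  0  1  0  1  0  1  0  1  0  1  0  1  0  1  0  1  0  1  0  1
P-positions are exactly the n with G(n) = 0.

0, 2, 4, 6, 8, 10, 12, 14, 16, 18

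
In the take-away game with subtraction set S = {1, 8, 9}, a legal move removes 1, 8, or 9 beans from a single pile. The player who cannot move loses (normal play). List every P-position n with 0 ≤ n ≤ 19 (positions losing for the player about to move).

n :  0  1  2  3  4  5  6  7  8  9 10 11 12 13 14 15 16 17 18 19
G :  0  1  0  1  0  1  0  1  2  3  2  3  2  3  2  3  0  1  0  1
P-positions are exactly the n with G(n) = 0.

0, 2, 4, 6, 16, 18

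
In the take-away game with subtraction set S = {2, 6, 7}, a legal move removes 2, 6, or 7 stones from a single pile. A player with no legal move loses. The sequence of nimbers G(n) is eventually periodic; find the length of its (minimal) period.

13

n :  0  1  2  3  4  5  6  7  8  9 10 11 12 13 14 15 16 17 18 19 20 21 22 23 24 25 26 27
G :  0  0  1  1  0  0  1  1  2  0  3  1  2  0  0  1  1  0  0  1  1  2  0  3  1  2  0  0
G(n+13) = G(n) holds for n = 0,…,6 (a full window of length max(S) = 7), so the sequence is purely periodic with period 13.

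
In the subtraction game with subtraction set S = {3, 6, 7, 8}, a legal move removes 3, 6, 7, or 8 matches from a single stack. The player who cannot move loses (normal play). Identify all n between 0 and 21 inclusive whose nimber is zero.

0, 1, 2, 11, 12, 13

G(0) = 0
G(1) = mex{} = 0
G(2) = mex{} = 0
G(3) = mex{0} = 1
G(4) = mex{0} = 1
G(5) = mex{0} = 1
G(6) = mex{1,0} = 2
G(7) = mex{1,0,0} = 2
G(8) = mex{1,0,0,0} = 2
G(9) = mex{2,1,0,0} = 3
G(10) = mex{2,1,1,0} = 3
G(11) = mex{2,1,1,1} = 0
G(12) = mex{3,2,1,1} = 0
G(13) = mex{3,2,2,1} = 0
G(14) = mex{0,2,2,2} = 1
G(15) = mex{0,3,2,2} = 1
G(16) = mex{0,3,3,2} = 1
G(17) = mex{1,0,3,3} = 2
G(18) = mex{1,0,0,3} = 2
G(19) = mex{1,0,0,0} = 2
G(20) = mex{2,1,0,0} = 3
G(21) = mex{2,1,1,0} = 3
P-positions are exactly the n with G(n) = 0.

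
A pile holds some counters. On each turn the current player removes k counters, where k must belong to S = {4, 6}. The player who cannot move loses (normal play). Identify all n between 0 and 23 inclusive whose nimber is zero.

G(0) = 0
G(1) = mex{} = 0
G(2) = mex{} = 0
G(3) = mex{} = 0
G(4) = mex{0} = 1
G(5) = mex{0} = 1
G(6) = mex{0,0} = 1
G(7) = mex{0,0} = 1
G(8) = mex{1,0} = 2
G(9) = mex{1,0} = 2
G(10) = mex{1,1} = 0
G(11) = mex{1,1} = 0
G(12) = mex{2,1} = 0
G(13) = mex{2,1} = 0
G(14) = mex{0,2} = 1
G(15) = mex{0,2} = 1
G(16) = mex{0,0} = 1
G(17) = mex{0,0} = 1
G(18) = mex{1,0} = 2
G(19) = mex{1,0} = 2
G(20) = mex{1,1} = 0
G(21) = mex{1,1} = 0
G(22) = mex{2,1} = 0
G(23) = mex{2,1} = 0
P-positions are exactly the n with G(n) = 0.

0, 1, 2, 3, 10, 11, 12, 13, 20, 21, 22, 23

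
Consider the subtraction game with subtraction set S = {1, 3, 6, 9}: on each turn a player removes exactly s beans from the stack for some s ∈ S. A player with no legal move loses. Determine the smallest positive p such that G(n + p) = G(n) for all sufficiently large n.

12

n :  0  1  2  3  4  5  6  7  8  9 10 11 12 13 14 15 16 17 18 19 20 21 22 23 24 25
G :  0  1  0  1  0  1  2  3  2  3  2  3  0  1  0  1  0  1  2  3  2  3  2  3  0  1
G(n+12) = G(n) holds for n = 0,…,8 (a full window of length max(S) = 9), so the sequence is purely periodic with period 12.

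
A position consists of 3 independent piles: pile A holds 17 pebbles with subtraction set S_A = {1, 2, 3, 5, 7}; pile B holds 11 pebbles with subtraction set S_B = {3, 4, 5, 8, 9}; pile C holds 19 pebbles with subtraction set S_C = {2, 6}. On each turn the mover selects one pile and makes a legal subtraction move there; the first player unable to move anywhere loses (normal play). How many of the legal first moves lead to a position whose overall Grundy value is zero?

Pile A, S = {1, 2, 3, 5, 7}:
n :  0  1  2  3  4  5  6  7  8  9 10 11 12 13 14 15 16 17
G :  0  1  2  3  0  1  2  3  0  1  2  3  0  1  2  3  0  1
G_A(17) = 1.
Pile B, S = {3, 4, 5, 8, 9}:
n :  0  1  2  3  4  5  6  7  8  9 10 11
G :  0  0  0  1  1  1  2  2  2  3  3  3
G_B(11) = 3.
Pile C, S = {2, 6}:
G(0) = 0
G(1) = mex{} = 0
G(2) = mex{0} = 1
G(3) = mex{0} = 1
G(4) = mex{1} = 0
G(5) = mex{1} = 0
G(6) = mex{0,0} = 1
G(7) = mex{0,0} = 1
G(8) = mex{1,1} = 0
G(9) = mex{1,1} = 0
G(10) = mex{0,0} = 1
G(11) = mex{0,0} = 1
G(12) = mex{1,1} = 0
G(13) = mex{1,1} = 0
G(14) = mex{0,0} = 1
G(15) = mex{0,0} = 1
G(16) = mex{1,1} = 0
G(17) = mex{1,1} = 0
G(18) = mex{0,0} = 1
G(19) = mex{0,0} = 1
G_C(19) = 1.
Combined Grundy value = 1 ⊕ 3 ⊕ 1 = 3.
A winning move leaves total XOR = 0, i.e. changes one component's Grundy value g to g ⊕ X where X is the current total.
Pile A: need g' = 1⊕3 = 2. Options: 17−1→G=0, 17−2→G=3, 17−3→G=2, 17−5→G=0, 17−7→G=2. Hits: 2.
Pile B: need g' = 3⊕3 = 0. Options: 11−3→G=2, 11−4→G=2, 11−5→G=2, 11−8→G=1, 11−9→G=0. Hits: 1.
Pile C: need g' = 1⊕3 = 2. Options: 19−2→G=0, 19−6→G=0. Hits: 0.

3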